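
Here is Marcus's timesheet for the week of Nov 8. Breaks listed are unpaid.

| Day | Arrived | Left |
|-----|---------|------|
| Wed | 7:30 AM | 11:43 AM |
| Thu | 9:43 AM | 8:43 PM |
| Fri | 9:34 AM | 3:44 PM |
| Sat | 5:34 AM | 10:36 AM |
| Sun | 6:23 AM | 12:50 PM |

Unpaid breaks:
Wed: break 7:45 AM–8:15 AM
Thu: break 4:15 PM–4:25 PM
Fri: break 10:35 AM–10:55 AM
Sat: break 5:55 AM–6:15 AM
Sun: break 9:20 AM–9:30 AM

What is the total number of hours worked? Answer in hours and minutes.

31 h 22 min

Wed: 7:30 AM–11:43 AM = 4 h 13 min; less 30 min break → 3 h 43 min
Thu: 9:43 AM–8:43 PM = 11 h 0 min; less 10 min break → 10 h 50 min
Fri: 9:34 AM–3:44 PM = 6 h 10 min; less 20 min break → 5 h 50 min
Sat: 5:34 AM–10:36 AM = 5 h 2 min; less 20 min break → 4 h 42 min
Sun: 6:23 AM–12:50 PM = 6 h 27 min; less 10 min break → 6 h 17 min
Total: 3 h 43 min + 10 h 50 min + 5 h 50 min + 4 h 42 min + 6 h 17 min = 31 h 22 min.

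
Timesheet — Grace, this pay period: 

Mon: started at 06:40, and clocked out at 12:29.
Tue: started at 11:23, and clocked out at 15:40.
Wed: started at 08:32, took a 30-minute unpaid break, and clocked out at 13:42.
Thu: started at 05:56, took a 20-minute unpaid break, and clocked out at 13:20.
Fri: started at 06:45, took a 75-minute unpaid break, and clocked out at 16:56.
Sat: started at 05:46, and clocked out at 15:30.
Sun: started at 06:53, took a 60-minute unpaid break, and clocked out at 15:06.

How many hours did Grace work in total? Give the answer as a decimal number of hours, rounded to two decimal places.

Mon: 06:40–12:29 = 5 h 49 min
Tue: 11:23–15:40 = 4 h 17 min
Wed: 08:32–13:42 = 5 h 10 min; less 30 min break → 4 h 40 min
Thu: 05:56–13:20 = 7 h 24 min; less 20 min break → 7 h 4 min
Fri: 06:45–16:56 = 10 h 11 min; less 75 min break → 8 h 56 min
Sat: 05:46–15:30 = 9 h 44 min
Sun: 06:53–15:06 = 8 h 13 min; less 60 min break → 7 h 13 min
Total: 5 h 49 min + 4 h 17 min + 4 h 40 min + 7 h 4 min + 8 h 56 min + 9 h 44 min + 7 h 13 min = 47 h 43 min.

47.72 hours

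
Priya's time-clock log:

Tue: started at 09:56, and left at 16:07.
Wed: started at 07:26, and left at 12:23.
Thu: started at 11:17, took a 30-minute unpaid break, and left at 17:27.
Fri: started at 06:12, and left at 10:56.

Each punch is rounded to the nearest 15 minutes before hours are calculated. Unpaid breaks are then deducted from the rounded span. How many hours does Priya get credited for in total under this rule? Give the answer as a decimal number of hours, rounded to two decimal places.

21.50 hours

Tue: in 09:56→10:00, out 16:07→16:00; 6 h 0 min
Wed: in 07:26→07:30, out 12:23→12:30; 5 h 0 min
Thu: in 11:17→11:15, out 17:27→17:30; 6 h 15 min − 30 min = 5 h 45 min
Fri: in 06:12→06:15, out 10:56→11:00; 4 h 45 min
Total credited: 21 h 30 min.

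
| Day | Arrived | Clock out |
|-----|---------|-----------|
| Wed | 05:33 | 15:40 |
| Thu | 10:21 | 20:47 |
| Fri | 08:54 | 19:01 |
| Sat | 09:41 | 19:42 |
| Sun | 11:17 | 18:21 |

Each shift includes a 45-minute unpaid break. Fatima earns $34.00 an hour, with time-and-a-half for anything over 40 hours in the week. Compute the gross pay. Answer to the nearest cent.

Wed: 05:33–15:40 = 10 h 7 min; less 45 min break → 9 h 22 min
Thu: 10:21–20:47 = 10 h 26 min; less 45 min break → 9 h 41 min
Fri: 08:54–19:01 = 10 h 7 min; less 45 min break → 9 h 22 min
Sat: 09:41–19:42 = 10 h 1 min; less 45 min break → 9 h 16 min
Sun: 11:17–18:21 = 7 h 4 min; less 45 min break → 6 h 19 min
Total worked: 44 h 0 min = 2640 min.
Regular 40 h 0 min = 2400 min at $34.00/h; overtime 4 h 0 min = 240 min at $51.00/h.
Pay = (2400 × $34.00 + 240 × $51.00) ÷ 60 = $1564.00.

$1564.00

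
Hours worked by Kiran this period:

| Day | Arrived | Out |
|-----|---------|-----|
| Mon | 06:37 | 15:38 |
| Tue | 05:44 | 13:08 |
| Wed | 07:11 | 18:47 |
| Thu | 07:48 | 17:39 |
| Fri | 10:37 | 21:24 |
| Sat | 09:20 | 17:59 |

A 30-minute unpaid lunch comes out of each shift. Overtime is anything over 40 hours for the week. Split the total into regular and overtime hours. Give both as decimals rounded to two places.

Regular 40.00 hours, overtime 14.30 hours

Mon: 06:37–15:38 = 9 h 1 min; less 30 min break → 8 h 31 min
Tue: 05:44–13:08 = 7 h 24 min; less 30 min break → 6 h 54 min
Wed: 07:11–18:47 = 11 h 36 min; less 30 min break → 11 h 6 min
Thu: 07:48–17:39 = 9 h 51 min; less 30 min break → 9 h 21 min
Fri: 10:37–21:24 = 10 h 47 min; less 30 min break → 10 h 17 min
Sat: 09:20–17:59 = 8 h 39 min; less 30 min break → 8 h 9 min
Total worked: 54 h 18 min = 54.30 h.
Threshold 40 h → overtime 14 h 18 min, regular 40 h 0 min.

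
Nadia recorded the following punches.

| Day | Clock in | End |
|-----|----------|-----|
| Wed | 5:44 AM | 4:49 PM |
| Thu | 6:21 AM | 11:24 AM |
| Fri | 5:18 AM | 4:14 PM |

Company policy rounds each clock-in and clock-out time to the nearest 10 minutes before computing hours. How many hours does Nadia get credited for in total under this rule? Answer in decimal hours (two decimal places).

Wed: in 5:44 AM→5:40 AM, out 4:49 PM→4:50 PM; 11 h 10 min
Thu: in 6:21 AM→6:20 AM, out 11:24 AM→11:20 AM; 5 h 0 min
Fri: in 5:18 AM→5:20 AM, out 4:14 PM→4:10 PM; 10 h 50 min
Total credited: 27 h 0 min.

27.00 hours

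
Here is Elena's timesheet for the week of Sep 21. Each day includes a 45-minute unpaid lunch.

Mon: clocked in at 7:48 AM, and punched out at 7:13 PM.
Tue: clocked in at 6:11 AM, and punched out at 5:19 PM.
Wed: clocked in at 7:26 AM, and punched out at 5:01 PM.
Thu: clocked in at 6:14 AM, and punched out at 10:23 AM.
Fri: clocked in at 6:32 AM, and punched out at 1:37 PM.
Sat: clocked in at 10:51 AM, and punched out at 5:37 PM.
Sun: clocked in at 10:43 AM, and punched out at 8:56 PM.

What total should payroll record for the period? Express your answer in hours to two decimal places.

Mon: 7:48 AM–7:13 PM = 11 h 25 min; less 45 min break → 10 h 40 min
Tue: 6:11 AM–5:19 PM = 11 h 8 min; less 45 min break → 10 h 23 min
Wed: 7:26 AM–5:01 PM = 9 h 35 min; less 45 min break → 8 h 50 min
Thu: 6:14 AM–10:23 AM = 4 h 9 min; less 45 min break → 3 h 24 min
Fri: 6:32 AM–1:37 PM = 7 h 5 min; less 45 min break → 6 h 20 min
Sat: 10:51 AM–5:37 PM = 6 h 46 min; less 45 min break → 6 h 1 min
Sun: 10:43 AM–8:56 PM = 10 h 13 min; less 45 min break → 9 h 28 min
Total: 10 h 40 min + 10 h 23 min + 8 h 50 min + 3 h 24 min + 6 h 20 min + 6 h 1 min + 9 h 28 min = 55 h 6 min.

55.10 hours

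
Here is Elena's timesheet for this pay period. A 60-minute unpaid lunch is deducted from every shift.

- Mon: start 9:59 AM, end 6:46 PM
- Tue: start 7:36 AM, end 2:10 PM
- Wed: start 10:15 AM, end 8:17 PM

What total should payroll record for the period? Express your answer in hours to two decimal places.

22.38 hours

Mon: 9:59 AM–6:46 PM = 8 h 47 min; less 60 min break → 7 h 47 min
Tue: 7:36 AM–2:10 PM = 6 h 34 min; less 60 min break → 5 h 34 min
Wed: 10:15 AM–8:17 PM = 10 h 2 min; less 60 min break → 9 h 2 min
Total: 7 h 47 min + 5 h 34 min + 9 h 2 min = 22 h 23 min.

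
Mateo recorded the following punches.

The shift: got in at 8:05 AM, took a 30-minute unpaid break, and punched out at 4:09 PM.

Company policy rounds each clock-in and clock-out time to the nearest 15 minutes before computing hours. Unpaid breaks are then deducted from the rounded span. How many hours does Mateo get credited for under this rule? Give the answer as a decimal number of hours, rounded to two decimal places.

The shift: in 8:05 AM→8:00 AM, out 4:09 PM→4:15 PM; 8 h 15 min − 30 min = 7 h 45 min

7.75 hours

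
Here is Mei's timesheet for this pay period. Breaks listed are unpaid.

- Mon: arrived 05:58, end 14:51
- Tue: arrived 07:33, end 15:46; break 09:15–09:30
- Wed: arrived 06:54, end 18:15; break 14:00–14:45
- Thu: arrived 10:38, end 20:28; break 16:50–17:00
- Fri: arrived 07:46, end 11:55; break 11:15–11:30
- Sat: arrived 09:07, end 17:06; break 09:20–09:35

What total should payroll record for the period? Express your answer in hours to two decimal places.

Mon: 05:58–14:51 = 8 h 53 min
Tue: 07:33–15:46 = 8 h 13 min; less 15 min break → 7 h 58 min
Wed: 06:54–18:15 = 11 h 21 min; less 45 min break → 10 h 36 min
Thu: 10:38–20:28 = 9 h 50 min; less 10 min break → 9 h 40 min
Fri: 07:46–11:55 = 4 h 9 min; less 15 min break → 3 h 54 min
Sat: 09:07–17:06 = 7 h 59 min; less 15 min break → 7 h 44 min
Total: 8 h 53 min + 7 h 58 min + 10 h 36 min + 9 h 40 min + 3 h 54 min + 7 h 44 min = 48 h 45 min.

48.75 hours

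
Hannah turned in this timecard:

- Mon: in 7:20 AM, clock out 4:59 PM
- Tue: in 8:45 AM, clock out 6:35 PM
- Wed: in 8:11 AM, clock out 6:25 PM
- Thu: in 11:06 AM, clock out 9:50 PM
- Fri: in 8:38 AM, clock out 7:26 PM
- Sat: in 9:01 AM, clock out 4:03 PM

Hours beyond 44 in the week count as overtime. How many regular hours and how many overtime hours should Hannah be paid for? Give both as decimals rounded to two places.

Mon: 7:20 AM–4:59 PM = 9 h 39 min
Tue: 8:45 AM–6:35 PM = 9 h 50 min
Wed: 8:11 AM–6:25 PM = 10 h 14 min
Thu: 11:06 AM–9:50 PM = 10 h 44 min
Fri: 8:38 AM–7:26 PM = 10 h 48 min
Sat: 9:01 AM–4:03 PM = 7 h 2 min
Total worked: 58 h 17 min = 58.28 h.
Threshold 44 h → overtime 14 h 17 min, regular 44 h 0 min.

Regular 44.00 hours, overtime 14.28 hours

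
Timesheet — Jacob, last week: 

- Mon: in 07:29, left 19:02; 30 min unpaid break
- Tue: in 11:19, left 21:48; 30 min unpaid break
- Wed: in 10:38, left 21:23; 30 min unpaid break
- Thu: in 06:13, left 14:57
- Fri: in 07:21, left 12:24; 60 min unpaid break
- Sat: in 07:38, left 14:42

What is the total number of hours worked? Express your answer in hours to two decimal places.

51.13 hours

Mon: 07:29–19:02 = 11 h 33 min; less 30 min break → 11 h 3 min
Tue: 11:19–21:48 = 10 h 29 min; less 30 min break → 9 h 59 min
Wed: 10:38–21:23 = 10 h 45 min; less 30 min break → 10 h 15 min
Thu: 06:13–14:57 = 8 h 44 min
Fri: 07:21–12:24 = 5 h 3 min; less 60 min break → 4 h 3 min
Sat: 07:38–14:42 = 7 h 4 min
Total: 11 h 3 min + 9 h 59 min + 10 h 15 min + 8 h 44 min + 4 h 3 min + 7 h 4 min = 51 h 8 min.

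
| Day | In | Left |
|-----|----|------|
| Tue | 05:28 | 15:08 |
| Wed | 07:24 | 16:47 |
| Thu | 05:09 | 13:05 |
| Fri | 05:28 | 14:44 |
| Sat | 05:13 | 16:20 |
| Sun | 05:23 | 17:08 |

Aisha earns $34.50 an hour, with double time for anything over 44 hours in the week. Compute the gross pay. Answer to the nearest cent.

$2561.05

Tue: 05:28–15:08 = 9 h 40 min
Wed: 07:24–16:47 = 9 h 23 min
Thu: 05:09–13:05 = 7 h 56 min
Fri: 05:28–14:44 = 9 h 16 min
Sat: 05:13–16:20 = 11 h 7 min
Sun: 05:23–17:08 = 11 h 45 min
Total worked: 59 h 7 min = 3547 min.
Regular 44 h 0 min = 2640 min at $34.50/h; overtime 15 h 7 min = 907 min at $69.00/h.
Pay = (2640 × $34.50 + 907 × $69.00) ÷ 60 = $2561.05.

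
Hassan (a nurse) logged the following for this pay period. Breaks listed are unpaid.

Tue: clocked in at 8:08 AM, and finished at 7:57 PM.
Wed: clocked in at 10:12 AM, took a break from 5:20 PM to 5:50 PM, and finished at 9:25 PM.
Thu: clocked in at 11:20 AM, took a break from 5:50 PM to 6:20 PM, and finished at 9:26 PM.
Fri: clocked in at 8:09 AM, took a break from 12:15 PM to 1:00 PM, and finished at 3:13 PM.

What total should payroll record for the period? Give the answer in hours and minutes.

Tue: 8:08 AM–7:57 PM = 11 h 49 min
Wed: 10:12 AM–9:25 PM = 11 h 13 min; less 30 min break → 10 h 43 min
Thu: 11:20 AM–9:26 PM = 10 h 6 min; less 30 min break → 9 h 36 min
Fri: 8:09 AM–3:13 PM = 7 h 4 min; less 45 min break → 6 h 19 min
Total: 11 h 49 min + 10 h 43 min + 9 h 36 min + 6 h 19 min = 38 h 27 min.

38 h 27 min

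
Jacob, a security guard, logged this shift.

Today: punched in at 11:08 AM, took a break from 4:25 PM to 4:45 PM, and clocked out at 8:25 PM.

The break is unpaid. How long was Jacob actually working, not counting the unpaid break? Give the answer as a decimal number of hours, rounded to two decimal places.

Today: 11:08 AM–8:25 PM = 9 h 17 min; less 20 min break → 8 h 57 min

8.95 hours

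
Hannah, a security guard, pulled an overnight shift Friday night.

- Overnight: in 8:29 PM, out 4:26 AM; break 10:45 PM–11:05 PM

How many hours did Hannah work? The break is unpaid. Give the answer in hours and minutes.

Overnight: 8:29 PM → midnight = 3 h 31 min; midnight → 4:26 AM = 4 h 26 min; span 7 h 57 min; less 20 min break → 7 h 37 min

7 h 37 min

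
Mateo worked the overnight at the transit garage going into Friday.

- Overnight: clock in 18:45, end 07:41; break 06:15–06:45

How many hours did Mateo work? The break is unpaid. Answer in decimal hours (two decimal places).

12.43 hours

Overnight: 18:45 → midnight = 5 h 15 min; midnight → 07:41 = 7 h 41 min; span 12 h 56 min; less 30 min break → 12 h 26 min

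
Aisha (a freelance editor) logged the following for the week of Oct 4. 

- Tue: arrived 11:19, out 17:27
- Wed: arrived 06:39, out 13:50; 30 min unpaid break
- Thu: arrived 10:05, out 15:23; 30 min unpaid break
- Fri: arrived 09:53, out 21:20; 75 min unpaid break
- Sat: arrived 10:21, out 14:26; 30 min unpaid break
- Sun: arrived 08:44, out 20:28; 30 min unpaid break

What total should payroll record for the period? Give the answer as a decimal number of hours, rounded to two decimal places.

42.63 hours

Tue: 11:19–17:27 = 6 h 8 min
Wed: 06:39–13:50 = 7 h 11 min; less 30 min break → 6 h 41 min
Thu: 10:05–15:23 = 5 h 18 min; less 30 min break → 4 h 48 min
Fri: 09:53–21:20 = 11 h 27 min; less 75 min break → 10 h 12 min
Sat: 10:21–14:26 = 4 h 5 min; less 30 min break → 3 h 35 min
Sun: 08:44–20:28 = 11 h 44 min; less 30 min break → 11 h 14 min
Total: 6 h 8 min + 6 h 41 min + 4 h 48 min + 10 h 12 min + 3 h 35 min + 11 h 14 min = 42 h 38 min.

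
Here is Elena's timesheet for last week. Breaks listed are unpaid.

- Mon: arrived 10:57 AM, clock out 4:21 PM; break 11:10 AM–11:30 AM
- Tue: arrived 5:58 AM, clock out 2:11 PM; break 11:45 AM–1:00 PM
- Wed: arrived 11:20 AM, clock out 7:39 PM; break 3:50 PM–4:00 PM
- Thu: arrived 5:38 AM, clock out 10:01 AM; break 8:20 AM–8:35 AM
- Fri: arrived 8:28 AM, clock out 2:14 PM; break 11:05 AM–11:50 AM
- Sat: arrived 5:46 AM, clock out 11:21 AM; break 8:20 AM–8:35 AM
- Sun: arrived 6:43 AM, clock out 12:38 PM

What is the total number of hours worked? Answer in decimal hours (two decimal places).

40.58 hours

Mon: 10:57 AM–4:21 PM = 5 h 24 min; less 20 min break → 5 h 4 min
Tue: 5:58 AM–2:11 PM = 8 h 13 min; less 75 min break → 6 h 58 min
Wed: 11:20 AM–7:39 PM = 8 h 19 min; less 10 min break → 8 h 9 min
Thu: 5:38 AM–10:01 AM = 4 h 23 min; less 15 min break → 4 h 8 min
Fri: 8:28 AM–2:14 PM = 5 h 46 min; less 45 min break → 5 h 1 min
Sat: 5:46 AM–11:21 AM = 5 h 35 min; less 15 min break → 5 h 20 min
Sun: 6:43 AM–12:38 PM = 5 h 55 min
Total: 5 h 4 min + 6 h 58 min + 8 h 9 min + 4 h 8 min + 5 h 1 min + 5 h 20 min + 5 h 55 min = 40 h 35 min.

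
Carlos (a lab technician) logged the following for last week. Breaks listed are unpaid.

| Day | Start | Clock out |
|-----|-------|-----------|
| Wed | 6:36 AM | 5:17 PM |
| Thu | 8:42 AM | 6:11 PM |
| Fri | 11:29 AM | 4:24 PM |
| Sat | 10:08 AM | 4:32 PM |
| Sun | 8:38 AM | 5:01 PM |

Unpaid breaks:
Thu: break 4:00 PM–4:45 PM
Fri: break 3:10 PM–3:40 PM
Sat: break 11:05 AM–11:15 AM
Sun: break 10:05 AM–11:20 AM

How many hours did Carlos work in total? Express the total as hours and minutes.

37 h 12 min

Wed: 6:36 AM–5:17 PM = 10 h 41 min
Thu: 8:42 AM–6:11 PM = 9 h 29 min; less 45 min break → 8 h 44 min
Fri: 11:29 AM–4:24 PM = 4 h 55 min; less 30 min break → 4 h 25 min
Sat: 10:08 AM–4:32 PM = 6 h 24 min; less 10 min break → 6 h 14 min
Sun: 8:38 AM–5:01 PM = 8 h 23 min; less 75 min break → 7 h 8 min
Total: 10 h 41 min + 8 h 44 min + 4 h 25 min + 6 h 14 min + 7 h 8 min = 37 h 12 min.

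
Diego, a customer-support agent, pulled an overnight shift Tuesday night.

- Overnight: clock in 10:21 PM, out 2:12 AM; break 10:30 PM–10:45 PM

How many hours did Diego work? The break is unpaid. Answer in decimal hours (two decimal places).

3.60 hours

Overnight: 10:21 PM → midnight = 1 h 39 min; midnight → 2:12 AM = 2 h 12 min; span 3 h 51 min; less 15 min break → 3 h 36 min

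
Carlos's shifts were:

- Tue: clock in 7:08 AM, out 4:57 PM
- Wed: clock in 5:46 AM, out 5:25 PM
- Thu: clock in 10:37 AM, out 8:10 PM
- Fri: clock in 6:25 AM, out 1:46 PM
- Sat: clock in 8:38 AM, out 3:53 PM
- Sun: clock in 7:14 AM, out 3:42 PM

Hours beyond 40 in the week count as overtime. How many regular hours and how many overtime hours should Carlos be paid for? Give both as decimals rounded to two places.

Tue: 7:08 AM–4:57 PM = 9 h 49 min
Wed: 5:46 AM–5:25 PM = 11 h 39 min
Thu: 10:37 AM–8:10 PM = 9 h 33 min
Fri: 6:25 AM–1:46 PM = 7 h 21 min
Sat: 8:38 AM–3:53 PM = 7 h 15 min
Sun: 7:14 AM–3:42 PM = 8 h 28 min
Total worked: 54 h 5 min = 54.08 h.
Threshold 40 h → overtime 14 h 5 min, regular 40 h 0 min.

Regular 40.00 hours, overtime 14.08 hours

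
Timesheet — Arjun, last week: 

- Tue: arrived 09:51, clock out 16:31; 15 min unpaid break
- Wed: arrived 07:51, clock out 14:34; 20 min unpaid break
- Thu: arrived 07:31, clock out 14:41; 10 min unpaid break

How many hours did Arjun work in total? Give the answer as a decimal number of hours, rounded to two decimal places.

Tue: 09:51–16:31 = 6 h 40 min; less 15 min break → 6 h 25 min
Wed: 07:51–14:34 = 6 h 43 min; less 20 min break → 6 h 23 min
Thu: 07:31–14:41 = 7 h 10 min; less 10 min break → 7 h 0 min
Total: 6 h 25 min + 6 h 23 min + 7 h 0 min = 19 h 48 min.

19.80 hours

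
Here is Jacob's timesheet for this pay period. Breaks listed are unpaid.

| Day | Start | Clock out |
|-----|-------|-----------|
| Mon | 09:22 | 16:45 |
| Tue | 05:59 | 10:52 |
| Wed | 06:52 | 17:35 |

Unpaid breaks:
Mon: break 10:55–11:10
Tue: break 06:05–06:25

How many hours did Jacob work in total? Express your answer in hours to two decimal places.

Mon: 09:22–16:45 = 7 h 23 min; less 15 min break → 7 h 8 min
Tue: 05:59–10:52 = 4 h 53 min; less 20 min break → 4 h 33 min
Wed: 06:52–17:35 = 10 h 43 min
Total: 7 h 8 min + 4 h 33 min + 10 h 43 min = 22 h 24 min.

22.40 hours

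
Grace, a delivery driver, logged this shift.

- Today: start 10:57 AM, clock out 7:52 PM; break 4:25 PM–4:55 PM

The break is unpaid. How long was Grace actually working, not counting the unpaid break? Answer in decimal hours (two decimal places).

8.42 hours

Today: 10:57 AM–7:52 PM = 8 h 55 min; less 30 min break → 8 h 25 min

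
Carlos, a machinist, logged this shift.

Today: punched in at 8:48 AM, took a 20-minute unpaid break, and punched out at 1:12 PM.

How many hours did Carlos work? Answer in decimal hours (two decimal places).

4.07 hours

Today: 8:48 AM–1:12 PM = 4 h 24 min; less 20 min break → 4 h 4 min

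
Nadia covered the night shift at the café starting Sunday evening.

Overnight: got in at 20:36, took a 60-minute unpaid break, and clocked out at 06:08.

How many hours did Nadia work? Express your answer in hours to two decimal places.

Overnight: 20:36 → midnight = 3 h 24 min; midnight → 06:08 = 6 h 8 min; span 9 h 32 min; less 60 min break → 8 h 32 min

8.53 hours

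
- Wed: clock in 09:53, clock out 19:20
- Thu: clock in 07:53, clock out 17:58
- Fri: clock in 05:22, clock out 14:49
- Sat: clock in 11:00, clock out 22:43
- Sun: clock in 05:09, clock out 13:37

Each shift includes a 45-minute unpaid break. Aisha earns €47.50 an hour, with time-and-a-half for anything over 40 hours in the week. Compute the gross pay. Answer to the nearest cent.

Wed: 09:53–19:20 = 9 h 27 min; less 45 min break → 8 h 42 min
Thu: 07:53–17:58 = 10 h 5 min; less 45 min break → 9 h 20 min
Fri: 05:22–14:49 = 9 h 27 min; less 45 min break → 8 h 42 min
Sat: 11:00–22:43 = 11 h 43 min; less 45 min break → 10 h 58 min
Sun: 05:09–13:37 = 8 h 28 min; less 45 min break → 7 h 43 min
Total worked: 45 h 25 min = 2725 min.
Regular 40 h 0 min = 2400 min at €47.50/h; overtime 5 h 25 min = 325 min at €71.25/h.
Pay = (2400 × €47.50 + 325 × €71.25) ÷ 60 = €2285.94.

€2285.94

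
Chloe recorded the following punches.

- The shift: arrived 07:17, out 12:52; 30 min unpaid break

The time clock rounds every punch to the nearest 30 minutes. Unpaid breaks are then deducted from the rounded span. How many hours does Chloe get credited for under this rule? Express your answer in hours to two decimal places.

The shift: in 07:17→07:30, out 12:52→13:00; 5 h 30 min − 30 min = 5 h 0 min

5.00 hours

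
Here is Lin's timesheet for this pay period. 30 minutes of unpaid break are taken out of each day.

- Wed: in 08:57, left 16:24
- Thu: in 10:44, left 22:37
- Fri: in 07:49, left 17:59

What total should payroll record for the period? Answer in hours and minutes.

28 h 0 min

Wed: 08:57–16:24 = 7 h 27 min; less 30 min break → 6 h 57 min
Thu: 10:44–22:37 = 11 h 53 min; less 30 min break → 11 h 23 min
Fri: 07:49–17:59 = 10 h 10 min; less 30 min break → 9 h 40 min
Total: 6 h 57 min + 11 h 23 min + 9 h 40 min = 28 h 0 min.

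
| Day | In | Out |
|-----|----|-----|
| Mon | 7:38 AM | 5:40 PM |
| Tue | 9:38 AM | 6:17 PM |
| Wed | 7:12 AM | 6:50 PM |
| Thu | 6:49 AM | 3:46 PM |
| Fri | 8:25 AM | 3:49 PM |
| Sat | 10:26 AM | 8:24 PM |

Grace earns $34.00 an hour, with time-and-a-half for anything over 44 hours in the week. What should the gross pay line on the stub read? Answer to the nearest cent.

$2140.30

Mon: 7:38 AM–5:40 PM = 10 h 2 min
Tue: 9:38 AM–6:17 PM = 8 h 39 min
Wed: 7:12 AM–6:50 PM = 11 h 38 min
Thu: 6:49 AM–3:46 PM = 8 h 57 min
Fri: 8:25 AM–3:49 PM = 7 h 24 min
Sat: 10:26 AM–8:24 PM = 9 h 58 min
Total worked: 56 h 38 min = 3398 min.
Regular 44 h 0 min = 2640 min at $34.00/h; overtime 12 h 38 min = 758 min at $51.00/h.
Pay = (2640 × $34.00 + 758 × $51.00) ÷ 60 = $2140.30.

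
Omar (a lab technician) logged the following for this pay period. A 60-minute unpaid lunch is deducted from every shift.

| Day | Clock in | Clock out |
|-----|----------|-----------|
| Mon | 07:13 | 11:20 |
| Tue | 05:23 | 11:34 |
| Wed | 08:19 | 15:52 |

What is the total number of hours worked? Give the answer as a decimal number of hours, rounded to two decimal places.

14.85 hours

Mon: 07:13–11:20 = 4 h 7 min; less 60 min break → 3 h 7 min
Tue: 05:23–11:34 = 6 h 11 min; less 60 min break → 5 h 11 min
Wed: 08:19–15:52 = 7 h 33 min; less 60 min break → 6 h 33 min
Total: 3 h 7 min + 5 h 11 min + 6 h 33 min = 14 h 51 min.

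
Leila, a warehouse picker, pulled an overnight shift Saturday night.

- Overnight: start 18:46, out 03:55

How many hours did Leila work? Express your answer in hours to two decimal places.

Overnight: 18:46 → midnight = 5 h 14 min; midnight → 03:55 = 3 h 55 min; span 9 h 9 min

9.15 hours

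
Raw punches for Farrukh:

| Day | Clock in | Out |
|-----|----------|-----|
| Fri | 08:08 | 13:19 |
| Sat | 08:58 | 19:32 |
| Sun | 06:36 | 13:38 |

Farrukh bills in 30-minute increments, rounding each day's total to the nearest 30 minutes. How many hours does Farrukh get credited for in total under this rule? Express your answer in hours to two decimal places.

22.50 hours

Fri: 08:08–13:19 = 5 h 11 min → rounds to 5 h 0 min
Sat: 08:58–19:32 = 10 h 34 min → rounds to 10 h 30 min
Sun: 06:36–13:38 = 7 h 2 min → rounds to 7 h 0 min
Total credited: 22 h 30 min.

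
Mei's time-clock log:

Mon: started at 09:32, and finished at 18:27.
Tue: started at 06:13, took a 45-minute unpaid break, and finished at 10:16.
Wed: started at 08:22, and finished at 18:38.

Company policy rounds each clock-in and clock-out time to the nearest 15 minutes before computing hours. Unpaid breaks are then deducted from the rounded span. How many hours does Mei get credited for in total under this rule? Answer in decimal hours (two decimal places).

Mon: in 09:32→09:30, out 18:27→18:30; 9 h 0 min
Tue: in 06:13→06:15, out 10:16→10:15; 4 h 0 min − 45 min = 3 h 15 min
Wed: in 08:22→08:15, out 18:38→18:45; 10 h 30 min
Total credited: 22 h 45 min.

22.75 hours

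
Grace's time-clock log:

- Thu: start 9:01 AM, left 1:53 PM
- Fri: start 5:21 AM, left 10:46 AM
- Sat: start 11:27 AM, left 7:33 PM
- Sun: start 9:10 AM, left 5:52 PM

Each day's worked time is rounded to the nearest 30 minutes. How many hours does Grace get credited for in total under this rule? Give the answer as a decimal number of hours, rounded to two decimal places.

27.00 hours

Thu: 9:01 AM–1:53 PM = 4 h 52 min → rounds to 5 h 0 min
Fri: 5:21 AM–10:46 AM = 5 h 25 min → rounds to 5 h 30 min
Sat: 11:27 AM–7:33 PM = 8 h 6 min → rounds to 8 h 0 min
Sun: 9:10 AM–5:52 PM = 8 h 42 min → rounds to 8 h 30 min
Total credited: 27 h 0 min.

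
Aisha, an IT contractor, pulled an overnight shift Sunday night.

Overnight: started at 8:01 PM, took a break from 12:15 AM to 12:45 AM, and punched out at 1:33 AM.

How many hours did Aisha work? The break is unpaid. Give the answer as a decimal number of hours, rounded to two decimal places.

5.03 hours

Overnight: 8:01 PM → midnight = 3 h 59 min; midnight → 1:33 AM = 1 h 33 min; span 5 h 32 min; less 30 min break → 5 h 2 min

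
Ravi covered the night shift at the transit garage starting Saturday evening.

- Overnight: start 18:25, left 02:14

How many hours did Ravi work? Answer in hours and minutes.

7 h 49 min

Overnight: 18:25 → midnight = 5 h 35 min; midnight → 02:14 = 2 h 14 min; span 7 h 49 min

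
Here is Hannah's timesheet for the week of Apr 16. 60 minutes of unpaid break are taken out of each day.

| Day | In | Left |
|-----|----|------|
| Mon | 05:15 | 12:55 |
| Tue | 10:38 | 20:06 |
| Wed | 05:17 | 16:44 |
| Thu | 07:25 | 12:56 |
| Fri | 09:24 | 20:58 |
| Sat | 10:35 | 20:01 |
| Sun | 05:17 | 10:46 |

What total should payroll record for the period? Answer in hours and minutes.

Mon: 05:15–12:55 = 7 h 40 min; less 60 min break → 6 h 40 min
Tue: 10:38–20:06 = 9 h 28 min; less 60 min break → 8 h 28 min
Wed: 05:17–16:44 = 11 h 27 min; less 60 min break → 10 h 27 min
Thu: 07:25–12:56 = 5 h 31 min; less 60 min break → 4 h 31 min
Fri: 09:24–20:58 = 11 h 34 min; less 60 min break → 10 h 34 min
Sat: 10:35–20:01 = 9 h 26 min; less 60 min break → 8 h 26 min
Sun: 05:17–10:46 = 5 h 29 min; less 60 min break → 4 h 29 min
Total: 6 h 40 min + 8 h 28 min + 10 h 27 min + 4 h 31 min + 10 h 34 min + 8 h 26 min + 4 h 29 min = 53 h 35 min.

53 h 35 min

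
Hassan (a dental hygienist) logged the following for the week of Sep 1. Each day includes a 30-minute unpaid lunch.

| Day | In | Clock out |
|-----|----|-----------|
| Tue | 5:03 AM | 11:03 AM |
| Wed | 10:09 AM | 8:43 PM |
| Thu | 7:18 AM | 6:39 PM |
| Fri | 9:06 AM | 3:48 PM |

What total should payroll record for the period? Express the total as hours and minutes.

Tue: 5:03 AM–11:03 AM = 6 h 0 min; less 30 min break → 5 h 30 min
Wed: 10:09 AM–8:43 PM = 10 h 34 min; less 30 min break → 10 h 4 min
Thu: 7:18 AM–6:39 PM = 11 h 21 min; less 30 min break → 10 h 51 min
Fri: 9:06 AM–3:48 PM = 6 h 42 min; less 30 min break → 6 h 12 min
Total: 5 h 30 min + 10 h 4 min + 10 h 51 min + 6 h 12 min = 32 h 37 min.

32 h 37 min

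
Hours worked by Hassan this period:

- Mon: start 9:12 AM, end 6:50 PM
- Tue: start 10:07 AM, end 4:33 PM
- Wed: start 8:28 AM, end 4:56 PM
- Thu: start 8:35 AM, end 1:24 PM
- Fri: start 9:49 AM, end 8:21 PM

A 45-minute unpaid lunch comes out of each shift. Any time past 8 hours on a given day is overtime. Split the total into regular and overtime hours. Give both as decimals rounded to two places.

Regular 33.47 hours, overtime 2.67 hours

Mon: 9:12 AM–6:50 PM = 9 h 38 min; less 45 min break → 8 h 53 min
Tue: 10:07 AM–4:33 PM = 6 h 26 min; less 45 min break → 5 h 41 min
Wed: 8:28 AM–4:56 PM = 8 h 28 min; less 45 min break → 7 h 43 min
Thu: 8:35 AM–1:24 PM = 4 h 49 min; less 45 min break → 4 h 4 min
Fri: 9:49 AM–8:21 PM = 10 h 32 min; less 45 min break → 9 h 47 min
Mon reg 8 h 0 min / OT 0 h 53 min; Tue reg 5 h 41 min / OT 0 h 0 min; Wed reg 7 h 43 min / OT 0 h 0 min; Thu reg 4 h 4 min / OT 0 h 0 min; Fri reg 8 h 0 min / OT 1 h 47 min.
Totals: regular 33 h 28 min, overtime 2 h 40 min.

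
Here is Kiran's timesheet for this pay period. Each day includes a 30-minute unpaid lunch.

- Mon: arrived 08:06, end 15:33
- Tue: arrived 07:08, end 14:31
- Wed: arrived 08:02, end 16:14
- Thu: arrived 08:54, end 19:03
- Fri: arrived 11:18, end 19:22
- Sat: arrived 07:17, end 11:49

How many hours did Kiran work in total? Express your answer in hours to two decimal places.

Mon: 08:06–15:33 = 7 h 27 min; less 30 min break → 6 h 57 min
Tue: 07:08–14:31 = 7 h 23 min; less 30 min break → 6 h 53 min
Wed: 08:02–16:14 = 8 h 12 min; less 30 min break → 7 h 42 min
Thu: 08:54–19:03 = 10 h 9 min; less 30 min break → 9 h 39 min
Fri: 11:18–19:22 = 8 h 4 min; less 30 min break → 7 h 34 min
Sat: 07:17–11:49 = 4 h 32 min; less 30 min break → 4 h 2 min
Total: 6 h 57 min + 6 h 53 min + 7 h 42 min + 9 h 39 min + 7 h 34 min + 4 h 2 min = 42 h 47 min.

42.78 hours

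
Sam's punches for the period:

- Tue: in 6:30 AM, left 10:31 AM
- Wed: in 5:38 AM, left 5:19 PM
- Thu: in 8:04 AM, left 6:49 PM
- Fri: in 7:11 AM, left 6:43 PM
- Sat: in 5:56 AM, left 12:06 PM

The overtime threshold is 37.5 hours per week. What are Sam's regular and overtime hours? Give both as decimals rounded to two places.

Tue: 6:30 AM–10:31 AM = 4 h 1 min
Wed: 5:38 AM–5:19 PM = 11 h 41 min
Thu: 8:04 AM–6:49 PM = 10 h 45 min
Fri: 7:11 AM–6:43 PM = 11 h 32 min
Sat: 5:56 AM–12:06 PM = 6 h 10 min
Total worked: 44 h 9 min = 44.15 h.
Threshold 37.5 h → overtime 6 h 39 min, regular 37 h 30 min.

Regular 37.50 hours, overtime 6.65 hours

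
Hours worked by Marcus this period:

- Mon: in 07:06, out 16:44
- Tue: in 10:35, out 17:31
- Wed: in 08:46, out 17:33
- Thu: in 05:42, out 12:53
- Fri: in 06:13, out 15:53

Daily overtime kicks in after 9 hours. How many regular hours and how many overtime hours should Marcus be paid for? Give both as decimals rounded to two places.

Mon: 07:06–16:44 = 9 h 38 min
Tue: 10:35–17:31 = 6 h 56 min
Wed: 08:46–17:33 = 8 h 47 min
Thu: 05:42–12:53 = 7 h 11 min
Fri: 06:13–15:53 = 9 h 40 min
Mon reg 9 h 0 min / OT 0 h 38 min; Tue reg 6 h 56 min / OT 0 h 0 min; Wed reg 8 h 47 min / OT 0 h 0 min; Thu reg 7 h 11 min / OT 0 h 0 min; Fri reg 9 h 0 min / OT 0 h 40 min.
Totals: regular 40 h 54 min, overtime 1 h 18 min.

Regular 40.90 hours, overtime 1.30 hours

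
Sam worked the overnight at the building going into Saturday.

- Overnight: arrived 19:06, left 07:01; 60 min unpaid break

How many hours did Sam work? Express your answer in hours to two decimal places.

Overnight: 19:06 → midnight = 4 h 54 min; midnight → 07:01 = 7 h 1 min; span 11 h 55 min; less 60 min break → 10 h 55 min

10.92 hours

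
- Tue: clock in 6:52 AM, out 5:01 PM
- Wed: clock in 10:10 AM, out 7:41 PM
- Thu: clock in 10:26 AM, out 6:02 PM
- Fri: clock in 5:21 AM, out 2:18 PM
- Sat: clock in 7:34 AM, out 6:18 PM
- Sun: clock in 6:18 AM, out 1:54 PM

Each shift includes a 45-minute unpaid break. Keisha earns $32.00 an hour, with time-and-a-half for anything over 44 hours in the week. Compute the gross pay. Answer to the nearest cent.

Tue: 6:52 AM–5:01 PM = 10 h 9 min; less 45 min break → 9 h 24 min
Wed: 10:10 AM–7:41 PM = 9 h 31 min; less 45 min break → 8 h 46 min
Thu: 10:26 AM–6:02 PM = 7 h 36 min; less 45 min break → 6 h 51 min
Fri: 5:21 AM–2:18 PM = 8 h 57 min; less 45 min break → 8 h 12 min
Sat: 7:34 AM–6:18 PM = 10 h 44 min; less 45 min break → 9 h 59 min
Sun: 6:18 AM–1:54 PM = 7 h 36 min; less 45 min break → 6 h 51 min
Total worked: 50 h 3 min = 3003 min.
Regular 44 h 0 min = 2640 min at $32.00/h; overtime 6 h 3 min = 363 min at $48.00/h.
Pay = (2640 × $32.00 + 363 × $48.00) ÷ 60 = $1698.40.

$1698.40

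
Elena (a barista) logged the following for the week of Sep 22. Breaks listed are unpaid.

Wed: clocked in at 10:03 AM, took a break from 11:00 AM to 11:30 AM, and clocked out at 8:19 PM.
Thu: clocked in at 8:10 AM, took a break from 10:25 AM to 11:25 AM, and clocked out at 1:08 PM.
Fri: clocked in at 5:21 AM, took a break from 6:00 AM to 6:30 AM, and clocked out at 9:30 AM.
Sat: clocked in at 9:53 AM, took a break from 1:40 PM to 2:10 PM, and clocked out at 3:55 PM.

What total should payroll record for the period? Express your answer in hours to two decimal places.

22.92 hours

Wed: 10:03 AM–8:19 PM = 10 h 16 min; less 30 min break → 9 h 46 min
Thu: 8:10 AM–1:08 PM = 4 h 58 min; less 60 min break → 3 h 58 min
Fri: 5:21 AM–9:30 AM = 4 h 9 min; less 30 min break → 3 h 39 min
Sat: 9:53 AM–3:55 PM = 6 h 2 min; less 30 min break → 5 h 32 min
Total: 9 h 46 min + 3 h 58 min + 3 h 39 min + 5 h 32 min = 22 h 55 min.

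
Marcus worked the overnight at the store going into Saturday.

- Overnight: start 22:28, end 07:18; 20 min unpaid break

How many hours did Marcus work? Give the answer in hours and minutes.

8 h 30 min

Overnight: 22:28 → midnight = 1 h 32 min; midnight → 07:18 = 7 h 18 min; span 8 h 50 min; less 20 min break → 8 h 30 min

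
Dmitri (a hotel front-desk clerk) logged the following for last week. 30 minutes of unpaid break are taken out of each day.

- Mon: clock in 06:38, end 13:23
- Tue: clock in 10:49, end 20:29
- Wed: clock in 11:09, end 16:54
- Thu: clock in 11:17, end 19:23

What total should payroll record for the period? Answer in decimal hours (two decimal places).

Mon: 06:38–13:23 = 6 h 45 min; less 30 min break → 6 h 15 min
Tue: 10:49–20:29 = 9 h 40 min; less 30 min break → 9 h 10 min
Wed: 11:09–16:54 = 5 h 45 min; less 30 min break → 5 h 15 min
Thu: 11:17–19:23 = 8 h 6 min; less 30 min break → 7 h 36 min
Total: 6 h 15 min + 9 h 10 min + 5 h 15 min + 7 h 36 min = 28 h 16 min.

28.27 hours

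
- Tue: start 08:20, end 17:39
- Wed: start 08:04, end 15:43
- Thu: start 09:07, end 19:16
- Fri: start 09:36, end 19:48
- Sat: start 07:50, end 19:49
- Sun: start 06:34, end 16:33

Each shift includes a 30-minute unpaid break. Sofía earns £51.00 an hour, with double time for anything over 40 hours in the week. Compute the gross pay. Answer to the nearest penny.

Tue: 08:20–17:39 = 9 h 19 min; less 30 min break → 8 h 49 min
Wed: 08:04–15:43 = 7 h 39 min; less 30 min break → 7 h 9 min
Thu: 09:07–19:16 = 10 h 9 min; less 30 min break → 9 h 39 min
Fri: 09:36–19:48 = 10 h 12 min; less 30 min break → 9 h 42 min
Sat: 07:50–19:49 = 11 h 59 min; less 30 min break → 11 h 29 min
Sun: 06:34–16:33 = 9 h 59 min; less 30 min break → 9 h 29 min
Total worked: 56 h 17 min = 3377 min.
Regular 40 h 0 min = 2400 min at £51.00/h; overtime 16 h 17 min = 977 min at £102.00/h.
Pay = (2400 × £51.00 + 977 × £102.00) ÷ 60 = £3700.90.

£3700.90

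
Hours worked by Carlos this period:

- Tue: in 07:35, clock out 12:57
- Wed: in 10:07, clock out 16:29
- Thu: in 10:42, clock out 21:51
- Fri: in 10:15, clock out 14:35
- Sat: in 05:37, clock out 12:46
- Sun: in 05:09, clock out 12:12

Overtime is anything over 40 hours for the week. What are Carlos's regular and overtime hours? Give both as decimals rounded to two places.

Tue: 07:35–12:57 = 5 h 22 min
Wed: 10:07–16:29 = 6 h 22 min
Thu: 10:42–21:51 = 11 h 9 min
Fri: 10:15–14:35 = 4 h 20 min
Sat: 05:37–12:46 = 7 h 9 min
Sun: 05:09–12:12 = 7 h 3 min
Total worked: 41 h 25 min = 41.42 h.
Threshold 40 h → overtime 1 h 25 min, regular 40 h 0 min.

Regular 40.00 hours, overtime 1.42 hours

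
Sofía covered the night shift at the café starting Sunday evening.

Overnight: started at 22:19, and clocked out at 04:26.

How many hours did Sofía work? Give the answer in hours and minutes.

Overnight: 22:19 → midnight = 1 h 41 min; midnight → 04:26 = 4 h 26 min; span 6 h 7 min

6 h 7 min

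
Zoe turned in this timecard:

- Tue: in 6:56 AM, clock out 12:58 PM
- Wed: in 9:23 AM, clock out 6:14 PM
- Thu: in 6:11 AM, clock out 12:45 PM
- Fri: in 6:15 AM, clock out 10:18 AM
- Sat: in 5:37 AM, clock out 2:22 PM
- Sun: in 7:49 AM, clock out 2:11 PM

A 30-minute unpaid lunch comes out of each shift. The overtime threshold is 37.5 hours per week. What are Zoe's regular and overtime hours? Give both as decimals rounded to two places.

Regular 37.50 hours, overtime 0.12 hours

Tue: 6:56 AM–12:58 PM = 6 h 2 min; less 30 min break → 5 h 32 min
Wed: 9:23 AM–6:14 PM = 8 h 51 min; less 30 min break → 8 h 21 min
Thu: 6:11 AM–12:45 PM = 6 h 34 min; less 30 min break → 6 h 4 min
Fri: 6:15 AM–10:18 AM = 4 h 3 min; less 30 min break → 3 h 33 min
Sat: 5:37 AM–2:22 PM = 8 h 45 min; less 30 min break → 8 h 15 min
Sun: 7:49 AM–2:11 PM = 6 h 22 min; less 30 min break → 5 h 52 min
Total worked: 37 h 37 min = 37.62 h.
Threshold 37.5 h → overtime 0 h 7 min, regular 37 h 30 min.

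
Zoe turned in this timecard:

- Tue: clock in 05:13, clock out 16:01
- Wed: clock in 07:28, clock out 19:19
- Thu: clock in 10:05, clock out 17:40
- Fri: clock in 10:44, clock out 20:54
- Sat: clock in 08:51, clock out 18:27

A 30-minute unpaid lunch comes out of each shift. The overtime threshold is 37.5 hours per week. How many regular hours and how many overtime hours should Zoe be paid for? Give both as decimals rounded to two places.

Tue: 05:13–16:01 = 10 h 48 min; less 30 min break → 10 h 18 min
Wed: 07:28–19:19 = 11 h 51 min; less 30 min break → 11 h 21 min
Thu: 10:05–17:40 = 7 h 35 min; less 30 min break → 7 h 5 min
Fri: 10:44–20:54 = 10 h 10 min; less 30 min break → 9 h 40 min
Sat: 08:51–18:27 = 9 h 36 min; less 30 min break → 9 h 6 min
Total worked: 47 h 30 min = 47.50 h.
Threshold 37.5 h → overtime 10 h 0 min, regular 37 h 30 min.

Regular 37.50 hours, overtime 10.00 hours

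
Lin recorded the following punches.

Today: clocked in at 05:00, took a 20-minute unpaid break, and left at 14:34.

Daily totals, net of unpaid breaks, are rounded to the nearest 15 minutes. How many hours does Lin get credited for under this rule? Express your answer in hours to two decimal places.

9.25 hours

Today: 05:00–14:34 = 9 h 34 min − 20 min = 9 h 14 min → rounds to 9 h 15 min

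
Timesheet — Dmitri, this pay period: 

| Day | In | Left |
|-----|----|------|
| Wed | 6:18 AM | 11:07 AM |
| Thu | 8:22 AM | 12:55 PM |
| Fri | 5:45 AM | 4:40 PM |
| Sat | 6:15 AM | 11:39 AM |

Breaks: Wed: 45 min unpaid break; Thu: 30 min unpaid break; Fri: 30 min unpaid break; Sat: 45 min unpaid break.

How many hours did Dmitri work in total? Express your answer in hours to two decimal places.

Wed: 6:18 AM–11:07 AM = 4 h 49 min; less 45 min break → 4 h 4 min
Thu: 8:22 AM–12:55 PM = 4 h 33 min; less 30 min break → 4 h 3 min
Fri: 5:45 AM–4:40 PM = 10 h 55 min; less 30 min break → 10 h 25 min
Sat: 6:15 AM–11:39 AM = 5 h 24 min; less 45 min break → 4 h 39 min
Total: 4 h 4 min + 4 h 3 min + 10 h 25 min + 4 h 39 min = 23 h 11 min.

23.18 hours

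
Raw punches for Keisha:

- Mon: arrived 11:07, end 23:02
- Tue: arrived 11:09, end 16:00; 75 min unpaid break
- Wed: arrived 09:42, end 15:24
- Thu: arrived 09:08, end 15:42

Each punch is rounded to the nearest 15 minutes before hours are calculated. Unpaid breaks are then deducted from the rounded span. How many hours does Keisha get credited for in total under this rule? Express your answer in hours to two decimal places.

Mon: in 11:07→11:00, out 23:02→23:00; 12 h 0 min
Tue: in 11:09→11:15, out 16:00→16:00; 4 h 45 min − 75 min = 3 h 30 min
Wed: in 09:42→09:45, out 15:24→15:30; 5 h 45 min
Thu: in 09:08→09:15, out 15:42→15:45; 6 h 30 min
Total credited: 27 h 45 min.

27.75 hours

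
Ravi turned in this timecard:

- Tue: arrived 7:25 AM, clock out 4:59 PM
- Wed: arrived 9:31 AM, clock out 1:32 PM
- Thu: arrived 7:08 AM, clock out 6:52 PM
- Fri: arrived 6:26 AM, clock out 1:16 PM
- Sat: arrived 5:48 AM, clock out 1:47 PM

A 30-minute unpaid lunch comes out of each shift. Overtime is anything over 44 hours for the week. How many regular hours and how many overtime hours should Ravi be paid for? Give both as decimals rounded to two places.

Tue: 7:25 AM–4:59 PM = 9 h 34 min; less 30 min break → 9 h 4 min
Wed: 9:31 AM–1:32 PM = 4 h 1 min; less 30 min break → 3 h 31 min
Thu: 7:08 AM–6:52 PM = 11 h 44 min; less 30 min break → 11 h 14 min
Fri: 6:26 AM–1:16 PM = 6 h 50 min; less 30 min break → 6 h 20 min
Sat: 5:48 AM–1:47 PM = 7 h 59 min; less 30 min break → 7 h 29 min
Total worked: 37 h 38 min = 37.63 h.
Threshold 44 h → overtime 0 h 0 min, regular 37 h 38 min.

Regular 37.63 hours, overtime 0.00 hours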